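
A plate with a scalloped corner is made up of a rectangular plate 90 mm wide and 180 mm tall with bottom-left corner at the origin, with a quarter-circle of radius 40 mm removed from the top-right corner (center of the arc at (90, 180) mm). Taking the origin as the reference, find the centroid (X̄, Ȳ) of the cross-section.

Part | A | x̄ᵢ | ȳᵢ | A·x̄ᵢ | A·ȳᵢ
plate | 16200.00 | 45.00 | 90.00 | 729000.00 | 1458000.00
removed quarter-circle | -1256.64 | 73.02 | 163.02 | -91764.00 | -204861.34
Σ | 14943.36 |  |  | 637236.00 | 1253138.66
X̄ = 637236.00 / 14943.36 = 42.64 mm
Ȳ = 1253138.66 / 14943.36 = 83.86 mm

X̄ = 42.64 mm, Ȳ = 83.86 mm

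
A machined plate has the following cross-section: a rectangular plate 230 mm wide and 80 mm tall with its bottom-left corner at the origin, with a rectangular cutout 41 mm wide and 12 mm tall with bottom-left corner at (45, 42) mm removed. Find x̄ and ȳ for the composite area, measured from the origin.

plate: A = 230 × 80 = 18400.00, centroid at (115.00, 40.00).
hole: A = −(41 × 12) = -492.00, centroid at (65.50, 48.00).
ΣA = 17908.00 mm², ΣAx̄ = 2083774.00 mm³, ΣAȳ = 712384.00 mm³.
x̄ = 2083774.00/17908.00 = 116.36 mm; ȳ = 712384.00/17908.00 = 39.78 mm.

x̄ = 116.36 mm, ȳ = 39.78 mm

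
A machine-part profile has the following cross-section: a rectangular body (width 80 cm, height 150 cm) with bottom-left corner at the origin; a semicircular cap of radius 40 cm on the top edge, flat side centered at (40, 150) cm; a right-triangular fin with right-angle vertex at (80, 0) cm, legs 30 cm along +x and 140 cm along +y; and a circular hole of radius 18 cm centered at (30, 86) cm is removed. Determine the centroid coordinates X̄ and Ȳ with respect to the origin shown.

X̄ = 47.39 cm, Ȳ = 85.29 cm

rectangular body: A = 80 × 150 = 12000.00, centroid at (40.00, 75.00).
semicircular top: A = ½π·40² = 2513.27, centroid at (40.00, 166.98).
triangular fin: A = ½·30·140 = 2100.00, centroid at (90.00, 46.67).
hole: A = −π·18² = -1017.88, centroid at (30.00, 86.00).
ΣA = 15595.40 cm²
ΣAX̄ = (12000.00)(40.00) + (2513.27)(40.00) + (2100.00)(90.00) + (-1017.88)(30.00) = 738994.68 cm³
ΣAȲ = (12000.00)(75.00) + (2513.27)(166.98) + (2100.00)(46.67) + (-1017.88)(86.00) = 1330120.45 cm³
X̄ = 738994.68 / 15595.40 = 47.39 cm
Ȳ = 1330120.45 / 15595.40 = 85.29 cm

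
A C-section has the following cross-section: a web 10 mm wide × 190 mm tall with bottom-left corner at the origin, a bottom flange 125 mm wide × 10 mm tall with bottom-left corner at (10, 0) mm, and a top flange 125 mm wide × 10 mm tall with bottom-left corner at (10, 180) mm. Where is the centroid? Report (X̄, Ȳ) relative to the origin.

X̄ = 43.35 mm, Ȳ = 95.00 mm

web: A = 10 × 190 = 1900.00, centroid at (5.00, 95.00).
bottom flange: A = 125 × 10 = 1250.00, centroid at (72.50, 5.00).
top flange: A = 125 × 10 = 1250.00, centroid at (72.50, 185.00).
ΣA = 4400.00 mm²
ΣAX̄ = (1900.00)(5.00) + (1250.00)(72.50) + (1250.00)(72.50) = 190750.00 mm³
ΣAȲ = (1900.00)(95.00) + (1250.00)(5.00) + (1250.00)(185.00) = 418000.00 mm³
X̄ = 190750.00 / 4400.00 = 43.35 mm
Ȳ = 418000.00 / 4400.00 = 95.00 mm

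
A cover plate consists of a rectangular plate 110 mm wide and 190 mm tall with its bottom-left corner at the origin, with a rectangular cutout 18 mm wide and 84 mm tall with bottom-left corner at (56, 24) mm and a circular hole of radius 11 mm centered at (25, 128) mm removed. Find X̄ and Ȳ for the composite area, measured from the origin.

plate: A = 110 × 190 = 20900.00, centroid at (55.00, 95.00).
hole 1: A = −(18 × 84) = -1512.00, centroid at (65.00, 66.00).
hole 2: A = −π·11² = -380.13, centroid at (25.00, 128.00).
ΣA = 19007.87 mm², ΣAX̄ = 1041716.68 mm³, ΣAȲ = 1837051.01 mm³.
X̄ = 1041716.68/19007.87 = 54.80 mm; Ȳ = 1837051.01/19007.87 = 96.65 mm.

X̄ = 54.80 mm, Ȳ = 96.65 mm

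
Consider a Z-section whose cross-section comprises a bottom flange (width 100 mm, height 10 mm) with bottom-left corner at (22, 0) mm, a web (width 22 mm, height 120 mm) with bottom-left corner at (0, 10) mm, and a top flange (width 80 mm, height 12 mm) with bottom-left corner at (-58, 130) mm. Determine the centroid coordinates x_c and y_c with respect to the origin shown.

x_c = 18.21 mm, y_c = 69.64 mm

bottom flange: A = 100 × 10 = 1000.00, centroid at (72.00, 5.00).
web: A = 22 × 120 = 2640.00, centroid at (11.00, 70.00).
top flange: A = 80 × 12 = 960.00, centroid at (-18.00, 136.00).
ΣA = 4600.00 mm², ΣAx_c = 83760.00 mm³, ΣAy_c = 320360.00 mm³.
x_c = 83760.00/4600.00 = 18.21 mm; y_c = 320360.00/4600.00 = 69.64 mm.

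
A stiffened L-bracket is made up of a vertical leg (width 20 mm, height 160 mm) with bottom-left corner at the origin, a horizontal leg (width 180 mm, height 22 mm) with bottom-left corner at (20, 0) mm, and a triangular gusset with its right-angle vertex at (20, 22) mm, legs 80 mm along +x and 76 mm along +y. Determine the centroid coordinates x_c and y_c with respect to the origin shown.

vertical leg: A = 20 × 160 = 3200.00, centroid at (10.00, 80.00).
horizontal leg: A = 180 × 22 = 3960.00, centroid at (110.00, 11.00).
gusset: A = ½·80·76 = 3040.00, centroid at (46.67, 47.33).
ΣA = 10200.00 mm²
ΣAx_c = (3200.00)(10.00) + (3960.00)(110.00) + (3040.00)(46.67) = 609466.67 mm³
ΣAy_c = (3200.00)(80.00) + (3960.00)(11.00) + (3040.00)(47.33) = 443453.33 mm³
x_c = 609466.67 / 10200.00 = 59.75 mm
y_c = 443453.33 / 10200.00 = 43.48 mm

x_c = 59.75 mm, y_c = 43.48 mm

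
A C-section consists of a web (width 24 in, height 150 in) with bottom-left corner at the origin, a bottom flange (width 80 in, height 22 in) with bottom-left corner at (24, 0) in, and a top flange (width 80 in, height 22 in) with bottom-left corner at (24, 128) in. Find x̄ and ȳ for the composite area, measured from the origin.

x̄ = 37.71 in, ȳ = 75.00 in

Part | A | x̄ᵢ | ȳᵢ | A·x̄ᵢ | A·ȳᵢ
web | 3600.00 | 12.00 | 75.00 | 43200.00 | 270000.00
bottom flange | 1760.00 | 64.00 | 11.00 | 112640.00 | 19360.00
top flange | 1760.00 | 64.00 | 139.00 | 112640.00 | 244640.00
Σ | 7120.00 |  |  | 268480.00 | 534000.00
x̄ = 268480.00 / 7120.00 = 37.71 in
ȳ = 534000.00 / 7120.00 = 75.00 in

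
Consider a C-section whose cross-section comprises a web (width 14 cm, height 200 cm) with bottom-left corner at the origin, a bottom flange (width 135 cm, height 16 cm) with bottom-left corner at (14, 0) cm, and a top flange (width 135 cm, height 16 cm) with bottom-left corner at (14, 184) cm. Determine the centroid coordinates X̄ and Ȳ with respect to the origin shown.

X̄ = 52.20 cm, Ȳ = 100.00 cm

web: A = 14 × 200 = 2800.00, centroid at (7.00, 100.00).
bottom flange: A = 135 × 16 = 2160.00, centroid at (81.50, 8.00).
top flange: A = 135 × 16 = 2160.00, centroid at (81.50, 192.00).
ΣA = 7120.00 cm², ΣAX̄ = 371680.00 cm³, ΣAȲ = 712000.00 cm³.
X̄ = 371680.00/7120.00 = 52.20 cm; Ȳ = 712000.00/7120.00 = 100.00 cm.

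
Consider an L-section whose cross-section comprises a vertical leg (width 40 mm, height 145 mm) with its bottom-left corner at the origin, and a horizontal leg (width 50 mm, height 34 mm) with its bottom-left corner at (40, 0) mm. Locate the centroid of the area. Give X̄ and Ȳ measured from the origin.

Part | A | x̄ᵢ | ȳᵢ | A·x̄ᵢ | A·ȳᵢ
vertical leg | 5800.00 | 20.00 | 72.50 | 116000.00 | 420500.00
horizontal leg | 1700.00 | 65.00 | 17.00 | 110500.00 | 28900.00
Σ | 7500.00 |  |  | 226500.00 | 449400.00
X̄ = 226500.00 / 7500.00 = 30.20 mm
Ȳ = 449400.00 / 7500.00 = 59.92 mm

X̄ = 30.20 mm, Ȳ = 59.92 mm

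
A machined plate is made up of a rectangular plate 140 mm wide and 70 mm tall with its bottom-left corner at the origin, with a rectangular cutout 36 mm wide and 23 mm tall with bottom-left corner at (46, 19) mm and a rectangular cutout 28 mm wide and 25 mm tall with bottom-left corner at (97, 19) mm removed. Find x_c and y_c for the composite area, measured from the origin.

plate: A = 140 × 70 = 9800.00, centroid at (70.00, 35.00).
hole 1: A = −(36 × 23) = -828.00, centroid at (64.00, 30.50).
hole 2: A = −(28 × 25) = -700.00, centroid at (111.00, 31.50).
ΣA = 8272.00 mm²
ΣAx_c = (9800.00)(70.00) + (-828.00)(64.00) + (-700.00)(111.00) = 555308.00 mm³
ΣAy_c = (9800.00)(35.00) + (-828.00)(30.50) + (-700.00)(31.50) = 295696.00 mm³
x_c = 555308.00 / 8272.00 = 67.13 mm
y_c = 295696.00 / 8272.00 = 35.75 mm

x_c = 67.13 mm, y_c = 35.75 mm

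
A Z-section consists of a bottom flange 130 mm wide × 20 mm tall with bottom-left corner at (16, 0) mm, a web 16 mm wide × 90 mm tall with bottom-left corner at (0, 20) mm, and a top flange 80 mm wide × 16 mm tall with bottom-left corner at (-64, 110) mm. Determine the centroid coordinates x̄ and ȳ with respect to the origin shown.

Part | A | x̄ᵢ | ȳᵢ | A·x̄ᵢ | A·ȳᵢ
bottom flange | 2600.00 | 81.00 | 10.00 | 210600.00 | 26000.00
web | 1440.00 | 8.00 | 65.00 | 11520.00 | 93600.00
top flange | 1280.00 | -24.00 | 118.00 | -30720.00 | 151040.00
Σ | 5320.00 |  |  | 191400.00 | 270640.00
x̄ = 191400.00 / 5320.00 = 35.98 mm
ȳ = 270640.00 / 5320.00 = 50.87 mm

x̄ = 35.98 mm, ȳ = 50.87 mm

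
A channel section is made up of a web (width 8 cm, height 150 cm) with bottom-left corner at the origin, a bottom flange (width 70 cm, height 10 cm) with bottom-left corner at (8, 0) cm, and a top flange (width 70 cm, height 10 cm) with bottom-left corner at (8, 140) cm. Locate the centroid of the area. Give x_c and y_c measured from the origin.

Part | A | x̄ᵢ | ȳᵢ | A·x̄ᵢ | A·ȳᵢ
web | 1200.00 | 4.00 | 75.00 | 4800.00 | 90000.00
bottom flange | 700.00 | 43.00 | 5.00 | 30100.00 | 3500.00
top flange | 700.00 | 43.00 | 145.00 | 30100.00 | 101500.00
Σ | 2600.00 |  |  | 65000.00 | 195000.00
x_c = 65000.00 / 2600.00 = 25.00 cm
y_c = 195000.00 / 2600.00 = 75.00 cm

x_c = 25.00 cm, y_c = 75.00 cm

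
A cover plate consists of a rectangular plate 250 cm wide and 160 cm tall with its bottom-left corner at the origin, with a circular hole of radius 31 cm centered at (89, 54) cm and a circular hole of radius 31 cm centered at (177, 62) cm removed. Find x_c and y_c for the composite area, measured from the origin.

x_c = 123.58 cm, y_c = 83.91 cm

Part | A | x̄ᵢ | ȳᵢ | A·x̄ᵢ | A·ȳᵢ
plate | 40000.00 | 125.00 | 80.00 | 5000000.00 | 3200000.00
hole 1 | -3019.07 | 89.00 | 54.00 | -268697.28 | -163029.81
hole 2 | -3019.07 | 177.00 | 62.00 | -534375.49 | -187182.37
Σ | 33961.86 |  |  | 4196927.24 | 2849787.82
x_c = 4196927.24 / 33961.86 = 123.58 cm
y_c = 2849787.82 / 33961.86 = 83.91 cm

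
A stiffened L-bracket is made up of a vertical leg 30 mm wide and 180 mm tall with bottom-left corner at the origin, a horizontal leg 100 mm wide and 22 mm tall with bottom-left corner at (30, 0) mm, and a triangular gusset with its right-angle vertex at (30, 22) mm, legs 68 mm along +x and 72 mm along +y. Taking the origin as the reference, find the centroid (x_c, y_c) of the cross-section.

vertical leg: A = 30 × 180 = 5400.00, centroid at (15.00, 90.00).
horizontal leg: A = 100 × 22 = 2200.00, centroid at (80.00, 11.00).
gusset: A = ½·68·72 = 2448.00, centroid at (52.67, 46.00).
ΣA = 10048.00 mm²
ΣAx_c = (5400.00)(15.00) + (2200.00)(80.00) + (2448.00)(52.67) = 385928.00 mm³
ΣAy_c = (5400.00)(90.00) + (2200.00)(11.00) + (2448.00)(46.00) = 622808.00 mm³
x_c = 385928.00 / 10048.00 = 38.41 mm
y_c = 622808.00 / 10048.00 = 61.98 mm

x_c = 38.41 mm, y_c = 61.98 mm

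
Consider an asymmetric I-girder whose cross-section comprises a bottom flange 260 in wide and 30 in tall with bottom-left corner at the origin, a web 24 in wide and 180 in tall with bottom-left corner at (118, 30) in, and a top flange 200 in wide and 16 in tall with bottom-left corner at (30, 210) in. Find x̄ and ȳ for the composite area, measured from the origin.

x̄ = 130.00 in, ȳ = 87.01 in

bottom flange: A = 260 × 30 = 7800.00, centroid at (130.00, 15.00).
web: A = 24 × 180 = 4320.00, centroid at (130.00, 120.00).
top flange: A = 200 × 16 = 3200.00, centroid at (130.00, 218.00).
ΣA = 15320.00 in²
ΣAx̄ = (7800.00)(130.00) + (4320.00)(130.00) + (3200.00)(130.00) = 1991600.00 in³
ΣAȳ = (7800.00)(15.00) + (4320.00)(120.00) + (3200.00)(218.00) = 1333000.00 in³
x̄ = 1991600.00 / 15320.00 = 130.00 in
ȳ = 1333000.00 / 15320.00 = 87.01 in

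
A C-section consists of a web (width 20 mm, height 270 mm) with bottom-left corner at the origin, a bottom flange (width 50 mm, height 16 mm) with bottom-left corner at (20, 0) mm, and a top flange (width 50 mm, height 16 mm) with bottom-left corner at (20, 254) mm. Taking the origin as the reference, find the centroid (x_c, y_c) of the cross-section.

web: A = 20 × 270 = 5400.00, centroid at (10.00, 135.00).
bottom flange: A = 50 × 16 = 800.00, centroid at (45.00, 8.00).
top flange: A = 50 × 16 = 800.00, centroid at (45.00, 262.00).
ΣA = 7000.00 mm², ΣAx_c = 126000.00 mm³, ΣAy_c = 945000.00 mm³.
x_c = 126000.00/7000.00 = 18.00 mm; y_c = 945000.00/7000.00 = 135.00 mm.

x_c = 18.00 mm, y_c = 135.00 mm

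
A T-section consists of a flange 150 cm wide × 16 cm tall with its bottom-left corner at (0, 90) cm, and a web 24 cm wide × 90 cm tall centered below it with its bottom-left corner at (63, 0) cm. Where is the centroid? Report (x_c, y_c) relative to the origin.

web: A = 24 × 90 = 2160.00, centroid at (75.00, 45.00).
flange: A = 150 × 16 = 2400.00, centroid at (75.00, 98.00).
ΣA = 4560.00 cm², ΣAx_c = 342000.00 cm³, ΣAy_c = 332400.00 cm³.
x_c = 342000.00/4560.00 = 75.00 cm; y_c = 332400.00/4560.00 = 72.89 cm.

x_c = 75.00 cm, y_c = 72.89 cm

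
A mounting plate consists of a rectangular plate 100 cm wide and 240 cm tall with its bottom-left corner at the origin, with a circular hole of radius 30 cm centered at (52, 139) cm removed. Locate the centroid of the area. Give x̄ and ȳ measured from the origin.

x̄ = 49.73 cm, ȳ = 117.46 cm

plate: A = 100 × 240 = 24000.00, centroid at (50.00, 120.00).
hole: A = −π·30² = -2827.43, centroid at (52.00, 139.00).
ΣA = 21172.57 cm²
ΣAx̄ = (24000.00)(50.00) + (-2827.43)(52.00) = 1052973.46 cm³
ΣAȳ = (24000.00)(120.00) + (-2827.43)(139.00) = 2486986.76 cm³
x̄ = 1052973.46 / 21172.57 = 49.73 cm
ȳ = 2486986.76 / 21172.57 = 117.46 cm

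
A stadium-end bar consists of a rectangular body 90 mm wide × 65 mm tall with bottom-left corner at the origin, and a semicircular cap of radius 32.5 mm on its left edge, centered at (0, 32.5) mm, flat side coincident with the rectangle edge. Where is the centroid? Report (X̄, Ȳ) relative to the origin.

X̄ = 32.01 mm, Ȳ = 32.50 mm

rectangular body: A = 90 × 65 = 5850.00, centroid at (45.00, 32.50).
semicircular end: A = ½π·32.5² = 1659.15, centroid at (-13.79, 32.50).
ΣA = 7509.15 mm², ΣAX̄ = 240364.58 mm³, ΣAȲ = 244047.49 mm³.
X̄ = 240364.58/7509.15 = 32.01 mm; Ȳ = 244047.49/7509.15 = 32.50 mm.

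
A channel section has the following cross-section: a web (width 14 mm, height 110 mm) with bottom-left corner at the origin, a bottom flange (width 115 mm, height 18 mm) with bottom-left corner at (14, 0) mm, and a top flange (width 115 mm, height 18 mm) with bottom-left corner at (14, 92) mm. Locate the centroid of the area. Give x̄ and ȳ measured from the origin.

x̄ = 54.01 mm, ȳ = 55.00 mm

web: A = 14 × 110 = 1540.00, centroid at (7.00, 55.00).
bottom flange: A = 115 × 18 = 2070.00, centroid at (71.50, 9.00).
top flange: A = 115 × 18 = 2070.00, centroid at (71.50, 101.00).
ΣA = 5680.00 mm²
ΣAx̄ = (1540.00)(7.00) + (2070.00)(71.50) + (2070.00)(71.50) = 306790.00 mm³
ΣAȳ = (1540.00)(55.00) + (2070.00)(9.00) + (2070.00)(101.00) = 312400.00 mm³
x̄ = 306790.00 / 5680.00 = 54.01 mm
ȳ = 312400.00 / 5680.00 = 55.00 mm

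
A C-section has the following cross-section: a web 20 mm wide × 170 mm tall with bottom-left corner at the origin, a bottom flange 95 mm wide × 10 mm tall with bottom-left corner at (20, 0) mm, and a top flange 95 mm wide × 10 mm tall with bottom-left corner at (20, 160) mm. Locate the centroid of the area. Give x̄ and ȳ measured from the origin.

x̄ = 30.61 mm, ȳ = 85.00 mm

web: A = 20 × 170 = 3400.00, centroid at (10.00, 85.00).
bottom flange: A = 95 × 10 = 950.00, centroid at (67.50, 5.00).
top flange: A = 95 × 10 = 950.00, centroid at (67.50, 165.00).
ΣA = 5300.00 mm²
ΣAx̄ = (3400.00)(10.00) + (950.00)(67.50) + (950.00)(67.50) = 162250.00 mm³
ΣAȳ = (3400.00)(85.00) + (950.00)(5.00) + (950.00)(165.00) = 450500.00 mm³
x̄ = 162250.00 / 5300.00 = 30.61 mm
ȳ = 450500.00 / 5300.00 = 85.00 mm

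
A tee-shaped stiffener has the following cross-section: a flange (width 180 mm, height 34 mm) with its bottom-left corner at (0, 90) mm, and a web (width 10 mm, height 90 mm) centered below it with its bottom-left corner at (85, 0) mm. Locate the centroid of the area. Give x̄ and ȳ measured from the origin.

x̄ = 90.00 mm, ȳ = 99.05 mm

Part | A | x̄ᵢ | ȳᵢ | A·x̄ᵢ | A·ȳᵢ
web | 900.00 | 90.00 | 45.00 | 81000.00 | 40500.00
flange | 6120.00 | 90.00 | 107.00 | 550800.00 | 654840.00
Σ | 7020.00 |  |  | 631800.00 | 695340.00
x̄ = 631800.00 / 7020.00 = 90.00 mm
ȳ = 695340.00 / 7020.00 = 99.05 mm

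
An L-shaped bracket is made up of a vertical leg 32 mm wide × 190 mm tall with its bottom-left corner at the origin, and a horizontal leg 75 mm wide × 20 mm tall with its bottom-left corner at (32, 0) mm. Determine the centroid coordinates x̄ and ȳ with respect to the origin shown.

x̄ = 26.59 mm, ȳ = 78.18 mm

vertical leg: A = 32 × 190 = 6080.00, centroid at (16.00, 95.00).
horizontal leg: A = 75 × 20 = 1500.00, centroid at (69.50, 10.00).
ΣA = 7580.00 mm², ΣAx̄ = 201530.00 mm³, ΣAȳ = 592600.00 mm³.
x̄ = 201530.00/7580.00 = 26.59 mm; ȳ = 592600.00/7580.00 = 78.18 mm.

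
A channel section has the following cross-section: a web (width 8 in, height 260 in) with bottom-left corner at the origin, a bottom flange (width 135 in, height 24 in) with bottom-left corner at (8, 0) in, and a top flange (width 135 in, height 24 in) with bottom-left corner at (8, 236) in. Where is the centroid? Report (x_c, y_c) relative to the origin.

x_c = 58.13 in, y_c = 130.00 in

Part | A | x̄ᵢ | ȳᵢ | A·x̄ᵢ | A·ȳᵢ
web | 2080.00 | 4.00 | 130.00 | 8320.00 | 270400.00
bottom flange | 3240.00 | 75.50 | 12.00 | 244620.00 | 38880.00
top flange | 3240.00 | 75.50 | 248.00 | 244620.00 | 803520.00
Σ | 8560.00 |  |  | 497560.00 | 1112800.00
x_c = 497560.00 / 8560.00 = 58.13 in
y_c = 1112800.00 / 8560.00 = 130.00 in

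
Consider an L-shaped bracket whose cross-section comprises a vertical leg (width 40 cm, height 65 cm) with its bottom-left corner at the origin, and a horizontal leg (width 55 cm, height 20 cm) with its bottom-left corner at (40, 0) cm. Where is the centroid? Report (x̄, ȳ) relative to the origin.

vertical leg: A = 40 × 65 = 2600.00, centroid at (20.00, 32.50).
horizontal leg: A = 55 × 20 = 1100.00, centroid at (67.50, 10.00).
ΣA = 3700.00 cm², ΣAx̄ = 126250.00 cm³, ΣAȳ = 95500.00 cm³.
x̄ = 126250.00/3700.00 = 34.12 cm; ȳ = 95500.00/3700.00 = 25.81 cm.

x̄ = 34.12 cm, ȳ = 25.81 cm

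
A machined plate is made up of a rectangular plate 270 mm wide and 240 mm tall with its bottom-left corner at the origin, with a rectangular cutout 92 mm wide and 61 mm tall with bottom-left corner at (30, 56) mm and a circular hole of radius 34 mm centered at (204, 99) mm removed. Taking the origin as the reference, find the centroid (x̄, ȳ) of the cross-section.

x̄ = 136.45 mm, ȳ = 124.76 mm

plate: A = 270 × 240 = 64800.00, centroid at (135.00, 120.00).
hole 1: A = −(92 × 61) = -5612.00, centroid at (76.00, 86.50).
hole 2: A = −π·34² = -3631.68, centroid at (204.00, 99.00).
ΣA = 55556.32 mm²
ΣAx̄ = (64800.00)(135.00) + (-5612.00)(76.00) + (-3631.68)(204.00) = 7580625.05 mm³
ΣAȳ = (64800.00)(120.00) + (-5612.00)(86.50) + (-3631.68)(99.00) = 6931025.57 mm³
x̄ = 7580625.05 / 55556.32 = 136.45 mm
ȳ = 6931025.57 / 55556.32 = 124.76 mm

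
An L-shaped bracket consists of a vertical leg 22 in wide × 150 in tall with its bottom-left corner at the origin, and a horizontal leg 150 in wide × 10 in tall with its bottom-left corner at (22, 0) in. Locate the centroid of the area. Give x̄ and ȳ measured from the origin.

x̄ = 37.88 in, ȳ = 53.12 in

Part | A | x̄ᵢ | ȳᵢ | A·x̄ᵢ | A·ȳᵢ
vertical leg | 3300.00 | 11.00 | 75.00 | 36300.00 | 247500.00
horizontal leg | 1500.00 | 97.00 | 5.00 | 145500.00 | 7500.00
Σ | 4800.00 |  |  | 181800.00 | 255000.00
x̄ = 181800.00 / 4800.00 = 37.88 in
ȳ = 255000.00 / 4800.00 = 53.12 in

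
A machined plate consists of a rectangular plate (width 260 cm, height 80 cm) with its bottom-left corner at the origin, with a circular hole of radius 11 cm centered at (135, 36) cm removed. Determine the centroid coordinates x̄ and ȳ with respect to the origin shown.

x̄ = 129.91 cm, ȳ = 40.07 cm

plate: A = 260 × 80 = 20800.00, centroid at (130.00, 40.00).
hole: A = −π·11² = -380.13, centroid at (135.00, 36.00).
ΣA = 20419.87 cm², ΣAx̄ = 2652682.08 cm³, ΣAȳ = 818315.22 cm³.
x̄ = 2652682.08/20419.87 = 129.91 cm; ȳ = 818315.22/20419.87 = 40.07 cm.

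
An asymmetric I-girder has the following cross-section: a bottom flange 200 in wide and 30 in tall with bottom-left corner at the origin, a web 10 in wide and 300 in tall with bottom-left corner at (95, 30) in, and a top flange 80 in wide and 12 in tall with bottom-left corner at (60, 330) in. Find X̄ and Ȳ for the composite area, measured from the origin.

X̄ = 100.00 in, Ȳ = 95.64 in

bottom flange: A = 200 × 30 = 6000.00, centroid at (100.00, 15.00).
web: A = 10 × 300 = 3000.00, centroid at (100.00, 180.00).
top flange: A = 80 × 12 = 960.00, centroid at (100.00, 336.00).
ΣA = 9960.00 in², ΣAX̄ = 996000.00 in³, ΣAȲ = 952560.00 in³.
X̄ = 996000.00/9960.00 = 100.00 in; Ȳ = 952560.00/9960.00 = 95.64 in.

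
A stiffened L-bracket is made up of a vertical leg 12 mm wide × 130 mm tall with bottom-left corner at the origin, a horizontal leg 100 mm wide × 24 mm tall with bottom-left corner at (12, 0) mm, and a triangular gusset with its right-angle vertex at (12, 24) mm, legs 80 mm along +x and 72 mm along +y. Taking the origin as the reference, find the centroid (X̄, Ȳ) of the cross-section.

X̄ = 39.40 mm, Ȳ = 39.25 mm

vertical leg: A = 12 × 130 = 1560.00, centroid at (6.00, 65.00).
horizontal leg: A = 100 × 24 = 2400.00, centroid at (62.00, 12.00).
gusset: A = ½·80·72 = 2880.00, centroid at (38.67, 48.00).
ΣA = 6840.00 mm², ΣAX̄ = 269520.00 mm³, ΣAȲ = 268440.00 mm³.
X̄ = 269520.00/6840.00 = 39.40 mm; Ȳ = 268440.00/6840.00 = 39.25 mm.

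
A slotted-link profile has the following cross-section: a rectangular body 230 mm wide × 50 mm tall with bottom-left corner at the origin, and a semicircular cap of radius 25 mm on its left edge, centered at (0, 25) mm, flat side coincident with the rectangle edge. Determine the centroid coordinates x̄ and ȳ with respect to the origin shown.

Part | A | x̄ᵢ | ȳᵢ | A·x̄ᵢ | A·ȳᵢ
rectangular body | 11500.00 | 115.00 | 25.00 | 1322500.00 | 287500.00
semicircular end | 981.75 | -10.61 | 25.00 | -10416.67 | 24543.69
Σ | 12481.75 |  |  | 1312083.33 | 312043.69
x̄ = 1312083.33 / 12481.75 = 105.12 mm
ȳ = 312043.69 / 12481.75 = 25.00 mm

x̄ = 105.12 mm, ȳ = 25.00 mm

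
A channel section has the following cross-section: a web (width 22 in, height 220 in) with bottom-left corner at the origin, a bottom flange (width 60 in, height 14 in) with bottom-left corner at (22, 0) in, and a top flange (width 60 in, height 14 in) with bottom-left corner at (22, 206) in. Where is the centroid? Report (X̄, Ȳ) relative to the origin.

X̄ = 21.56 in, Ȳ = 110.00 in

Part | A | x̄ᵢ | ȳᵢ | A·x̄ᵢ | A·ȳᵢ
web | 4840.00 | 11.00 | 110.00 | 53240.00 | 532400.00
bottom flange | 840.00 | 52.00 | 7.00 | 43680.00 | 5880.00
top flange | 840.00 | 52.00 | 213.00 | 43680.00 | 178920.00
Σ | 6520.00 |  |  | 140600.00 | 717200.00
X̄ = 140600.00 / 6520.00 = 21.56 in
Ȳ = 717200.00 / 6520.00 = 110.00 in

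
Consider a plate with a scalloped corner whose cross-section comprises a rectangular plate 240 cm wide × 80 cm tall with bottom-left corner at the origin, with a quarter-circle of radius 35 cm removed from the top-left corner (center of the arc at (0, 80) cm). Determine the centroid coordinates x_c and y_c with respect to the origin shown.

Part | A | x̄ᵢ | ȳᵢ | A·x̄ᵢ | A·ȳᵢ
plate | 19200.00 | 120.00 | 40.00 | 2304000.00 | 768000.00
removed quarter-circle | -962.11 | 14.85 | 65.15 | -14291.67 | -62677.35
Σ | 18237.89 |  |  | 2289708.33 | 705322.65
x_c = 2289708.33 / 18237.89 = 125.55 cm
y_c = 705322.65 / 18237.89 = 38.67 cm

x_c = 125.55 cm, y_c = 38.67 cm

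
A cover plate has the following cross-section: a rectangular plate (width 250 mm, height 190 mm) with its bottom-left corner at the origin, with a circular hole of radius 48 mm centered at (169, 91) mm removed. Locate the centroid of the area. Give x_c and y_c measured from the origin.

x_c = 117.09 mm, y_c = 95.72 mm

plate: A = 250 × 190 = 47500.00, centroid at (125.00, 95.00).
hole: A = −π·48² = -7238.23, centroid at (169.00, 91.00).
ΣA = 40261.77 mm², ΣAx_c = 4714239.22 mm³, ΣAy_c = 3853821.12 mm³.
x_c = 4714239.22/40261.77 = 117.09 mm; y_c = 3853821.12/40261.77 = 95.72 mm.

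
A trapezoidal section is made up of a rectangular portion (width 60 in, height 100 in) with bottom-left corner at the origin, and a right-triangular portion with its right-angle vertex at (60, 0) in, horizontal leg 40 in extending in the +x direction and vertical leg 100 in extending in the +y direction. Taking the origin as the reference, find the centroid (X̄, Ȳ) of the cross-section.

X̄ = 40.83 in, Ȳ = 45.83 in

rectangular portion: A = 60 × 100 = 6000.00, centroid at (30.00, 50.00).
triangular portion: A = ½·40·100 = 2000.00, centroid at (73.33, 33.33).
ΣA = 8000.00 in²
ΣAX̄ = (6000.00)(30.00) + (2000.00)(73.33) = 326666.67 in³
ΣAȲ = (6000.00)(50.00) + (2000.00)(33.33) = 366666.67 in³
X̄ = 326666.67 / 8000.00 = 40.83 in
Ȳ = 366666.67 / 8000.00 = 45.83 in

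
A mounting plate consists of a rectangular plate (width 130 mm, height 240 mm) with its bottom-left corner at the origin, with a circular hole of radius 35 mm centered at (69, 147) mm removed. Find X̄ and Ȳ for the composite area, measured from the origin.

X̄ = 64.44 mm, Ȳ = 116.20 mm

plate: A = 130 × 240 = 31200.00, centroid at (65.00, 120.00).
hole: A = −π·35² = -3848.45, centroid at (69.00, 147.00).
ΣA = 27351.55 mm², ΣAX̄ = 1762456.88 mm³, ΣAȲ = 3178277.70 mm³.
X̄ = 1762456.88/27351.55 = 64.44 mm; Ȳ = 3178277.70/27351.55 = 116.20 mm.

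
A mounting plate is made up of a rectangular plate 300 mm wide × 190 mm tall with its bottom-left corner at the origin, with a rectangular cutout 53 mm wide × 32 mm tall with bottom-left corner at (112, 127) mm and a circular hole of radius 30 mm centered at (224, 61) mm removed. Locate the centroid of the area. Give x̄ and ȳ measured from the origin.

plate: A = 300 × 190 = 57000.00, centroid at (150.00, 95.00).
hole 1: A = −(53 × 32) = -1696.00, centroid at (138.50, 143.00).
hole 2: A = −π·30² = -2827.43, centroid at (224.00, 61.00).
ΣA = 52476.57 mm², ΣAx̄ = 7681758.92 mm³, ΣAȳ = 4999998.56 mm³.
x̄ = 7681758.92/52476.57 = 146.38 mm; ȳ = 4999998.56/52476.57 = 95.28 mm.

x̄ = 146.38 mm, ȳ = 95.28 mm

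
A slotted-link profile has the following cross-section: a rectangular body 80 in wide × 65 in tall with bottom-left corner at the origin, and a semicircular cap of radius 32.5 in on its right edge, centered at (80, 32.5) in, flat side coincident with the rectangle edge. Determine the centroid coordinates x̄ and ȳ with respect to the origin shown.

x̄ = 53.01 in, ȳ = 32.50 in

rectangular body: A = 80 × 65 = 5200.00, centroid at (40.00, 32.50).
semicircular end: A = ½π·32.5² = 1659.15, centroid at (93.79, 32.50).
ΣA = 6859.15 in², ΣAx̄ = 363617.71 in³, ΣAȳ = 222922.49 in³.
x̄ = 363617.71/6859.15 = 53.01 in; ȳ = 222922.49/6859.15 = 32.50 in.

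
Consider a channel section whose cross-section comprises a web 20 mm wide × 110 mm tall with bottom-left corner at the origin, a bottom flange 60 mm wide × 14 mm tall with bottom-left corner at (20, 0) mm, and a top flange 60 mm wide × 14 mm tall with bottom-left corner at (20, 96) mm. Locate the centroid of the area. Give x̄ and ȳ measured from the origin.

web: A = 20 × 110 = 2200.00, centroid at (10.00, 55.00).
bottom flange: A = 60 × 14 = 840.00, centroid at (50.00, 7.00).
top flange: A = 60 × 14 = 840.00, centroid at (50.00, 103.00).
ΣA = 3880.00 mm²
ΣAx̄ = (2200.00)(10.00) + (840.00)(50.00) + (840.00)(50.00) = 106000.00 mm³
ΣAȳ = (2200.00)(55.00) + (840.00)(7.00) + (840.00)(103.00) = 213400.00 mm³
x̄ = 106000.00 / 3880.00 = 27.32 mm
ȳ = 213400.00 / 3880.00 = 55.00 mm

x̄ = 27.32 mm, ȳ = 55.00 mm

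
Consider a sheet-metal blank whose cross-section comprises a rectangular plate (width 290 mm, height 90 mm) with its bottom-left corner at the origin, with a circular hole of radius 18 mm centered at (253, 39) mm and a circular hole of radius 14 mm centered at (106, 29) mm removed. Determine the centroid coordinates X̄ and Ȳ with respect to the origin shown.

X̄ = 141.49 mm, Ȳ = 45.65 mm

plate: A = 290 × 90 = 26100.00, centroid at (145.00, 45.00).
hole 1: A = −π·18² = -1017.88, centroid at (253.00, 39.00).
hole 2: A = −π·14² = -615.75, centroid at (106.00, 29.00).
ΣA = 24466.37 mm², ΣAX̄ = 3461707.64 mm³, ΣAȲ = 1116946.02 mm³.
X̄ = 3461707.64/24466.37 = 141.49 mm; Ȳ = 1116946.02/24466.37 = 45.65 mm.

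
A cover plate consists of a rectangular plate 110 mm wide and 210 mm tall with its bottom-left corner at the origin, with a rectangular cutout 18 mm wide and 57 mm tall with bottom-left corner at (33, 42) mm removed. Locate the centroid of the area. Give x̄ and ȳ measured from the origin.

plate: A = 110 × 210 = 23100.00, centroid at (55.00, 105.00).
hole: A = −(18 × 57) = -1026.00, centroid at (42.00, 70.50).
ΣA = 22074.00 mm²
ΣAx̄ = (23100.00)(55.00) + (-1026.00)(42.00) = 1227408.00 mm³
ΣAȳ = (23100.00)(105.00) + (-1026.00)(70.50) = 2353167.00 mm³
x̄ = 1227408.00 / 22074.00 = 55.60 mm
ȳ = 2353167.00 / 22074.00 = 106.60 mm

x̄ = 55.60 mm, ȳ = 106.60 mm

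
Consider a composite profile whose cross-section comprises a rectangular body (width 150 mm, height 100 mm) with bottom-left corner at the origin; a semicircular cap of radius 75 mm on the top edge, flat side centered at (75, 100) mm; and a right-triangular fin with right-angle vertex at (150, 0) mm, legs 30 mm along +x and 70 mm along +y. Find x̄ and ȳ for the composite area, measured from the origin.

rectangular body: A = 150 × 100 = 15000.00, centroid at (75.00, 50.00).
semicircular top: A = ½π·75² = 8835.73, centroid at (75.00, 131.83).
triangular fin: A = ½·30·70 = 1050.00, centroid at (160.00, 23.33).
ΣA = 24885.73 mm², ΣAx̄ = 1955679.70 mm³, ΣAȳ = 1939322.93 mm³.
x̄ = 1955679.70/24885.73 = 78.59 mm; ȳ = 1939322.93/24885.73 = 77.93 mm.

x̄ = 78.59 mm, ȳ = 77.93 mm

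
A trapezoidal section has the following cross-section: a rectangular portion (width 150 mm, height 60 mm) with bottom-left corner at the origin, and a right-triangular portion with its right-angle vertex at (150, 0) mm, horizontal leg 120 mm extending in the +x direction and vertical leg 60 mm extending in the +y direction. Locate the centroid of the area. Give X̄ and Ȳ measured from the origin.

rectangular portion: A = 150 × 60 = 9000.00, centroid at (75.00, 30.00).
triangular portion: A = ½·120·60 = 3600.00, centroid at (190.00, 20.00).
ΣA = 12600.00 mm²
ΣAX̄ = (9000.00)(75.00) + (3600.00)(190.00) = 1359000.00 mm³
ΣAȲ = (9000.00)(30.00) + (3600.00)(20.00) = 342000.00 mm³
X̄ = 1359000.00 / 12600.00 = 107.86 mm
Ȳ = 342000.00 / 12600.00 = 27.14 mm

X̄ = 107.86 mm, Ȳ = 27.14 mm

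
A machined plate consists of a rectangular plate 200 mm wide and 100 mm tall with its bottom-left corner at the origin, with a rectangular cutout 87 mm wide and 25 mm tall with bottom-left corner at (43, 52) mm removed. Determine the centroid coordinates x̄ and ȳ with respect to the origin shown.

plate: A = 200 × 100 = 20000.00, centroid at (100.00, 50.00).
hole: A = −(87 × 25) = -2175.00, centroid at (86.50, 64.50).
ΣA = 17825.00 mm²
ΣAx̄ = (20000.00)(100.00) + (-2175.00)(86.50) = 1811862.50 mm³
ΣAȳ = (20000.00)(50.00) + (-2175.00)(64.50) = 859712.50 mm³
x̄ = 1811862.50 / 17825.00 = 101.65 mm
ȳ = 859712.50 / 17825.00 = 48.23 mm

x̄ = 101.65 mm, ȳ = 48.23 mm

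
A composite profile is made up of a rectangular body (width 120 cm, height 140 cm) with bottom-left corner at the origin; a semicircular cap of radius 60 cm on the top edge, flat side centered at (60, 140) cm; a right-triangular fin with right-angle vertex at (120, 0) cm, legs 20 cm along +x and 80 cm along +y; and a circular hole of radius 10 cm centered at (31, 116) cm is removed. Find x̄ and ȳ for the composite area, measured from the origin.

Part | A | x̄ᵢ | ȳᵢ | A·x̄ᵢ | A·ȳᵢ
rectangular body | 16800.00 | 60.00 | 70.00 | 1008000.00 | 1176000.00
semicircular top | 5654.87 | 60.00 | 165.46 | 339292.01 | 935681.35
triangular fin | 800.00 | 126.67 | 26.67 | 101333.33 | 21333.33
hole | -314.16 | 31.00 | 116.00 | -9738.94 | -36442.47
Σ | 22940.71 |  |  | 1438886.40 | 2096572.21
x̄ = 1438886.40 / 22940.71 = 62.72 cm
ȳ = 2096572.21 / 22940.71 = 91.39 cm

x̄ = 62.72 cm, ȳ = 91.39 cm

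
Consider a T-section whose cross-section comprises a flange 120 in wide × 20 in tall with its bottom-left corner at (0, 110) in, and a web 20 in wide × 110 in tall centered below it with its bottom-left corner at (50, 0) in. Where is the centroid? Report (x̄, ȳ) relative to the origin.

web: A = 20 × 110 = 2200.00, centroid at (60.00, 55.00).
flange: A = 120 × 20 = 2400.00, centroid at (60.00, 120.00).
ΣA = 4600.00 in², ΣAx̄ = 276000.00 in³, ΣAȳ = 409000.00 in³.
x̄ = 276000.00/4600.00 = 60.00 in; ȳ = 409000.00/4600.00 = 88.91 in.

x̄ = 60.00 in, ȳ = 88.91 in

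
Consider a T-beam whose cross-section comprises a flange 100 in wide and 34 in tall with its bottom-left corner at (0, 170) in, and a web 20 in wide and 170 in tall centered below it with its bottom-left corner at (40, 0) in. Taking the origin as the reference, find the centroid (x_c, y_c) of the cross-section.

web: A = 20 × 170 = 3400.00, centroid at (50.00, 85.00).
flange: A = 100 × 34 = 3400.00, centroid at (50.00, 187.00).
ΣA = 6800.00 in², ΣAx_c = 340000.00 in³, ΣAy_c = 924800.00 in³.
x_c = 340000.00/6800.00 = 50.00 in; y_c = 924800.00/6800.00 = 136.00 in.

x_c = 50.00 in, y_c = 136.00 in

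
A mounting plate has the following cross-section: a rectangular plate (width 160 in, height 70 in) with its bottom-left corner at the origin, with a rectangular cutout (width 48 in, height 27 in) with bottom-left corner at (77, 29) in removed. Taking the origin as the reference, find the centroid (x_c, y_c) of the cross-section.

x_c = 77.25 in, y_c = 34.02 in

plate: A = 160 × 70 = 11200.00, centroid at (80.00, 35.00).
hole: A = −(48 × 27) = -1296.00, centroid at (101.00, 42.50).
ΣA = 9904.00 in²
ΣAx_c = (11200.00)(80.00) + (-1296.00)(101.00) = 765104.00 in³
ΣAy_c = (11200.00)(35.00) + (-1296.00)(42.50) = 336920.00 in³
x_c = 765104.00 / 9904.00 = 77.25 in
y_c = 336920.00 / 9904.00 = 34.02 in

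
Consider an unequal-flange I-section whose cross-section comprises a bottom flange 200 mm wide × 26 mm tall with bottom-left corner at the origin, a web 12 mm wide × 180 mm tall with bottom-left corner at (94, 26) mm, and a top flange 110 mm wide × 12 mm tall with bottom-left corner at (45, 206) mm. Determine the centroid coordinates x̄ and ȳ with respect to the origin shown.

x̄ = 100.00 mm, ȳ = 68.89 mm

bottom flange: A = 200 × 26 = 5200.00, centroid at (100.00, 13.00).
web: A = 12 × 180 = 2160.00, centroid at (100.00, 116.00).
top flange: A = 110 × 12 = 1320.00, centroid at (100.00, 212.00).
ΣA = 8680.00 mm², ΣAx̄ = 868000.00 mm³, ΣAȳ = 598000.00 mm³.
x̄ = 868000.00/8680.00 = 100.00 mm; ȳ = 598000.00/8680.00 = 68.89 mm.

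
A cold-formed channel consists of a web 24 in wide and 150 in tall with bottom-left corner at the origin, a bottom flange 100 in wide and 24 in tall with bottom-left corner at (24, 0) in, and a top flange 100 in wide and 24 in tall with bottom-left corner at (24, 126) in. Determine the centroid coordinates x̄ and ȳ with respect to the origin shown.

x̄ = 47.43 in, ȳ = 75.00 in

Part | A | x̄ᵢ | ȳᵢ | A·x̄ᵢ | A·ȳᵢ
web | 3600.00 | 12.00 | 75.00 | 43200.00 | 270000.00
bottom flange | 2400.00 | 74.00 | 12.00 | 177600.00 | 28800.00
top flange | 2400.00 | 74.00 | 138.00 | 177600.00 | 331200.00
Σ | 8400.00 |  |  | 398400.00 | 630000.00
x̄ = 398400.00 / 8400.00 = 47.43 in
ȳ = 630000.00 / 8400.00 = 75.00 in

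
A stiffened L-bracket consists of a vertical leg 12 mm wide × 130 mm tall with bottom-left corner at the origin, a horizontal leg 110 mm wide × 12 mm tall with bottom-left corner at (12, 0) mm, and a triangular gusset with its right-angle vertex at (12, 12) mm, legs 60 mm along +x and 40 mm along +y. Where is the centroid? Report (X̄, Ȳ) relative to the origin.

Part | A | x̄ᵢ | ȳᵢ | A·x̄ᵢ | A·ȳᵢ
vertical leg | 1560.00 | 6.00 | 65.00 | 9360.00 | 101400.00
horizontal leg | 1320.00 | 67.00 | 6.00 | 88440.00 | 7920.00
gusset | 1200.00 | 32.00 | 25.33 | 38400.00 | 30400.00
Σ | 4080.00 |  |  | 136200.00 | 139720.00
X̄ = 136200.00 / 4080.00 = 33.38 mm
Ȳ = 139720.00 / 4080.00 = 34.25 mm

X̄ = 33.38 mm, Ȳ = 34.25 mm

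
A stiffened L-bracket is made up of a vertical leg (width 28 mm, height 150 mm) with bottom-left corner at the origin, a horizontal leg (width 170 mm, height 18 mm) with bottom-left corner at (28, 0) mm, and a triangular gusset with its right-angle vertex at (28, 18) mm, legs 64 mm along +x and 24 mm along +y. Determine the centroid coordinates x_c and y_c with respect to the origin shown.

x_c = 55.12 mm, y_c = 45.16 mm

vertical leg: A = 28 × 150 = 4200.00, centroid at (14.00, 75.00).
horizontal leg: A = 170 × 18 = 3060.00, centroid at (113.00, 9.00).
gusset: A = ½·64·24 = 768.00, centroid at (49.33, 26.00).
ΣA = 8028.00 mm², ΣAx_c = 442468.00 mm³, ΣAy_c = 362508.00 mm³.
x_c = 442468.00/8028.00 = 55.12 mm; y_c = 362508.00/8028.00 = 45.16 mm.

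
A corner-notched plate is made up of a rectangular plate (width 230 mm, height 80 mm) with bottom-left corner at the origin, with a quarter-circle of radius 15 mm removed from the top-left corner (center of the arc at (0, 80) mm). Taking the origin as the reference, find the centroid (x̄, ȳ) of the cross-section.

x̄ = 116.05 mm, ȳ = 39.67 mm

Part | A | x̄ᵢ | ȳᵢ | A·x̄ᵢ | A·ȳᵢ
plate | 18400.00 | 115.00 | 40.00 | 2116000.00 | 736000.00
removed quarter-circle | -176.71 | 6.37 | 73.63 | -1125.00 | -13012.17
Σ | 18223.29 |  |  | 2114875.00 | 722987.83
x̄ = 2114875.00 / 18223.29 = 116.05 mm
ȳ = 722987.83 / 18223.29 = 39.67 mm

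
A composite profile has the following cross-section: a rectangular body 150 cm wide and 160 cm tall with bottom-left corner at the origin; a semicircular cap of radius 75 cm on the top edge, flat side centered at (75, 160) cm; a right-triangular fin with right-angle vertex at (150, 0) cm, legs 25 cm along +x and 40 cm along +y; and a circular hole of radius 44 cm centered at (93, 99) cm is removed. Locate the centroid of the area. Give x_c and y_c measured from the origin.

x_c = 72.51 cm, y_c = 110.79 cm

rectangular body: A = 150 × 160 = 24000.00, centroid at (75.00, 80.00).
semicircular top: A = ½π·75² = 8835.73, centroid at (75.00, 191.83).
triangular fin: A = ½·25·40 = 500.00, centroid at (158.33, 13.33).
hole: A = −π·44² = -6082.12, centroid at (93.00, 99.00).
ΣA = 27253.61 cm², ΣAx_c = 1976208.89 cm³, ΣAy_c = 3019503.15 cm³.
x_c = 1976208.89/27253.61 = 72.51 cm; y_c = 3019503.15/27253.61 = 110.79 cm.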